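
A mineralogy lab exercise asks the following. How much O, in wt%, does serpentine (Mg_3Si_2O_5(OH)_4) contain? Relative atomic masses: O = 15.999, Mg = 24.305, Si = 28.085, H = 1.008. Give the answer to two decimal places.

M(Mg_3Si_2O_5(OH)_4) = 277.108 g/mol.
O contributes 9 × 15.999 = 143.991 g per mole.
143.991/277.108 = 0.5196 → 51.96%.

51.96 wt%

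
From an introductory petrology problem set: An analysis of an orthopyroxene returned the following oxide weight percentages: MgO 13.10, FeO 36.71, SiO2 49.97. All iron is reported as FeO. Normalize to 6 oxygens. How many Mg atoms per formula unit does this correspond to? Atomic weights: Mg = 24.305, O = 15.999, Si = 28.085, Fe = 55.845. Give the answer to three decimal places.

MgO (M=40.304): mol = 0.32503; Mg = 0.32503, O = 0.32503.
FeO (M=71.844): mol = 0.51097; Fe = 0.51097, O = 0.51097.
SiO2 (M=60.083): mol = 0.83168; Si = 0.83168, O = 1.66336.
ΣO = 2.49936; factor = 6/ΣO = 2.40061.
Mg apfu = 0.32503 × 2.40061 = 0.780.

0.780 Mg apfu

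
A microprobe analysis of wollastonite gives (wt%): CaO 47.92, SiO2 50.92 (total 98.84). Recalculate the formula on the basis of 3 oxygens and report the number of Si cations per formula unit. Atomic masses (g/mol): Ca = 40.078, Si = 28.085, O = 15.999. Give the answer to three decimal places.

CaO (M=56.077): mol = 0.85454; Ca = 0.85454, O = 0.85454.
SiO2 (M=60.083): mol = 0.84749; Si = 0.84749, O = 1.69498.
ΣO = 2.54952; factor = 3/ΣO = 1.17669.
Si apfu = 0.84749 × 1.17669 = 0.997.

0.997 Si apfu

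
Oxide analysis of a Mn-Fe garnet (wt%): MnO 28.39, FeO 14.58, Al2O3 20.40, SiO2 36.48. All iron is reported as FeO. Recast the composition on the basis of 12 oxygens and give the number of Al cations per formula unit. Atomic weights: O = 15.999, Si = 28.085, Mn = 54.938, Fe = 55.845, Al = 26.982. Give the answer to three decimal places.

1.986 Al apfu

28.39 wt% MnO ÷ 70.937 g/mol = 0.40021 mol, giving 0.40021 Mn and 0.40021 O.
14.58 wt% FeO ÷ 71.844 g/mol = 0.20294 mol, giving 0.20294 Fe and 0.20294 O.
20.40 wt% Al2O3 ÷ 101.961 g/mol = 0.20008 mol, giving 0.40016 Al and 0.60024 O.
36.48 wt% SiO2 ÷ 60.083 g/mol = 0.60716 mol, giving 0.60716 Si and 1.21432 O.
Oxygen sums to 2.41771; scaling by 12/2.41771 = 4.96337 puts the formula on 12 O.
Al: 0.40016 × 4.96337 = 1.986 atoms per formula unit.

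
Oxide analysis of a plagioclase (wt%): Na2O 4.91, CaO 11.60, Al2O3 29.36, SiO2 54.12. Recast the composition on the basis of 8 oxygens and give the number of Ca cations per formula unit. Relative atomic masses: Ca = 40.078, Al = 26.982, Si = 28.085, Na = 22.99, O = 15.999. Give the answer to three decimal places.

0.561 Ca apfu

Na2O: 4.91/61.979 = 0.07922 mol → 0.15844 mol Na, 0.07922 mol O.
CaO: 11.60/56.077 = 0.20686 mol → 0.20686 mol Ca, 0.20686 mol O.
Al2O3: 29.36/101.961 = 0.28795 mol → 0.57590 mol Al, 0.86385 mol O.
SiO2: 54.12/60.083 = 0.90075 mol → 0.90075 mol Si, 1.80150 mol O.
Total oxygen = 2.95143 mol. Normalization factor = 8/2.95143 = 2.71055.
Ca per 8 O = 0.20686 × 2.71055 = 0.561.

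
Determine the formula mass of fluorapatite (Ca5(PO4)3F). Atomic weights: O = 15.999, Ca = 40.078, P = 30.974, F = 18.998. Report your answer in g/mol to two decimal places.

504.30 g/mol

The formula mass is the sum 5(40.078) + 3(30.974) + 12(15.999) + 1(18.998).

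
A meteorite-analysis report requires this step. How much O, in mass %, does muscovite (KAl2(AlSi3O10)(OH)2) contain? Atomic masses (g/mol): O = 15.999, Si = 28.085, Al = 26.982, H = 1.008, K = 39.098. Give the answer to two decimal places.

48.20 mass %

M(KAl2(AlSi3O10)(OH)2) = 398.303 g/mol.
O contributes 12 × 15.999 = 191.988 g per mole.
191.988/398.303 = 0.4820 → 48.20%.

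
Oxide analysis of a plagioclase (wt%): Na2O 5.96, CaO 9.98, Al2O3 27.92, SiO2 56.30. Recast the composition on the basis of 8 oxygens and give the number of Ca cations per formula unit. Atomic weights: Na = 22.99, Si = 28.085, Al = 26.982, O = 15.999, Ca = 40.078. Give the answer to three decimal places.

0.479 Ca apfu

Na2O (M=61.979): mol = 0.09616; Na = 0.19232, O = 0.09616.
CaO (M=56.077): mol = 0.17797; Ca = 0.17797, O = 0.17797.
Al2O3 (M=101.961): mol = 0.27383; Al = 0.54766, O = 0.82149.
SiO2 (M=60.083): mol = 0.93704; Si = 0.93704, O = 1.87408.
ΣO = 2.96970; factor = 8/ΣO = 2.69387.
Ca apfu = 0.17797 × 2.69387 = 0.479.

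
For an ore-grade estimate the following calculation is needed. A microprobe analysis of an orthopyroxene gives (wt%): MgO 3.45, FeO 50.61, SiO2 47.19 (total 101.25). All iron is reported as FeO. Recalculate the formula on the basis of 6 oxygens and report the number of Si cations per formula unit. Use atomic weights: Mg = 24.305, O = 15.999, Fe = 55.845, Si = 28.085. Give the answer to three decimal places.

MgO (M=40.304): mol = 0.08560; Mg = 0.08560, O = 0.08560.
FeO (M=71.844): mol = 0.70444; Fe = 0.70444, O = 0.70444.
SiO2 (M=60.083): mol = 0.78541; Si = 0.78541, O = 1.57082.
ΣO = 2.36086; factor = 6/ΣO = 2.54145.
Si apfu = 0.78541 × 2.54145 = 1.996.

1.996 Si apfu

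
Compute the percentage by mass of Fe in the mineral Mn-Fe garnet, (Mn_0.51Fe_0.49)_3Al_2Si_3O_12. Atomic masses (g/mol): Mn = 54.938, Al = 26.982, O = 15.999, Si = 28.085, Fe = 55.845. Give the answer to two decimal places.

M((Mn_0.51Fe_0.49)_3Al_2Si_3O_12) = 496.354 g/mol.
Fe contributes 1.47 × 55.845 = 82.092 g per mole.
82.092/496.354 = 0.1654 → 16.54%.

16.54 weight percent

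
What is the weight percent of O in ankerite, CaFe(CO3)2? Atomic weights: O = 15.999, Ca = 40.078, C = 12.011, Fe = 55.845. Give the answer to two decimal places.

M(CaFe(CO3)2) = 215.939 g/mol.
O contributes 6 × 15.999 = 95.994 g per mole.
95.994/215.939 = 0.4445 → 44.45%.

44.45 mass %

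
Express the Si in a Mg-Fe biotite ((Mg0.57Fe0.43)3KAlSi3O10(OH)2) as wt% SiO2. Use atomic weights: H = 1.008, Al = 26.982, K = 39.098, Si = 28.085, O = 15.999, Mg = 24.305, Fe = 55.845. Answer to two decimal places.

39.36 wt%

Molar mass of (Mg0.57Fe0.43)3KAlSi3O10(OH)2 = 1.71×24.305 + 1.29×55.845 + 1×39.098 + 1×26.982 + 3×28.085 + 12×15.999 + 2×1.008 = 457.941 g/mol.
Each formula unit contains 3 Si, equivalent to 3/1 = 3.0000 mol SiO2.
M(SiO2) = 1×28.085 + 2×15.999 = 60.083 g/mol.
Mass of SiO2 per formula unit = 3.0000 × 60.083 = 180.249 g.
SiO2 wt% = 180.249 / 457.941 × 100 = 39.36%.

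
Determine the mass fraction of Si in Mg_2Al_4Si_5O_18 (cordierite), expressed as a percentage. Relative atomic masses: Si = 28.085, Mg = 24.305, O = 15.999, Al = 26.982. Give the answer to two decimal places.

M(Mg_2Al_4Si_5O_18) = 584.945 g/mol.
Si contributes 5 × 28.085 = 140.425 g per mole.
140.425/584.945 = 0.2401 → 24.01%.

24.01 wt%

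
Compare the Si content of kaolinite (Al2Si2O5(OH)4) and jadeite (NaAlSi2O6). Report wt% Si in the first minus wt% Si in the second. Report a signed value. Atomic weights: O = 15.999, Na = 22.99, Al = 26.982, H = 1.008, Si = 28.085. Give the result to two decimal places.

M(Al2Si2O5(OH)4) = 258.157 g/mol, so wt% Si = 56.170/258.157 × 100 = 21.76%.
M(NaAlSi2O6) = 202.136 g/mol, so wt% Si = 56.170/202.136 × 100 = 27.79%.
21.76 − 27.79 = -6.03 pp.

-6.03 percentage points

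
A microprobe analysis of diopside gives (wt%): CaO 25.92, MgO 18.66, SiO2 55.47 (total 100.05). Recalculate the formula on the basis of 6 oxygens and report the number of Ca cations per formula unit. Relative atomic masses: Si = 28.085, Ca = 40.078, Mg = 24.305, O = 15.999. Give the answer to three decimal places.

1.001 Ca apfu

CaO (M=56.077): mol = 0.46222; Ca = 0.46222, O = 0.46222.
MgO (M=40.304): mol = 0.46298; Mg = 0.46298, O = 0.46298.
SiO2 (M=60.083): mol = 0.92322; Si = 0.92322, O = 1.84644.
ΣO = 2.77164; factor = 6/ΣO = 2.16478.
Ca apfu = 0.46222 × 2.16478 = 1.001.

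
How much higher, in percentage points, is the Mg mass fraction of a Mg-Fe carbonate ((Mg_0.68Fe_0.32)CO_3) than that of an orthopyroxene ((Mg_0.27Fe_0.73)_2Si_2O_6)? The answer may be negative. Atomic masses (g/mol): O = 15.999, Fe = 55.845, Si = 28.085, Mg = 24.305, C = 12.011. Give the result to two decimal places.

12.19 percentage points

M((Mg_0.68Fe_0.32)CO_3) = 94.406 g/mol, so wt% Mg = 16.527/94.406 × 100 = 17.51%.
M((Mg_0.27Fe_0.73)_2Si_2O_6) = 246.822 g/mol, so wt% Mg = 13.125/246.822 × 100 = 5.32%.
17.51 − 5.32 = 12.19 pp.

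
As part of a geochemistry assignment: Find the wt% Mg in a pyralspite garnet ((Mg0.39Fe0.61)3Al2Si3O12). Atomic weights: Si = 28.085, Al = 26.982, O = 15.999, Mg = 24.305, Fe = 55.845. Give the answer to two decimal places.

6.17 wt%

M((Mg0.39Fe0.61)3Al2Si3O12) = 460.840 g/mol.
Mg contributes 1.17 × 24.305 = 28.437 g per mole.
28.437/460.840 = 0.0617 → 6.17%.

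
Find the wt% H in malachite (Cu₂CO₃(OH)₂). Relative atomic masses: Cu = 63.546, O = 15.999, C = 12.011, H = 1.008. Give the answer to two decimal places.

M(Cu₂CO₃(OH)₂) = 221.114 g/mol.
H contributes 2 × 1.008 = 2.016 g per mole.
2.016/221.114 = 0.0091 → 0.91%.

0.91 wt%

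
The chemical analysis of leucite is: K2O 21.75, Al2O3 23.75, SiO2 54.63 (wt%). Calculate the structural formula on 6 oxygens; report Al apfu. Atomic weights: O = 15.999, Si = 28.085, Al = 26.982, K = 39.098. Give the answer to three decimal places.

K2O (M=94.195): mol = 0.23090; K = 0.46180, O = 0.23090.
Al2O3 (M=101.961): mol = 0.23293; Al = 0.46586, O = 0.69879.
SiO2 (M=60.083): mol = 0.90924; Si = 0.90924, O = 1.81848.
ΣO = 2.74817; factor = 6/ΣO = 2.18327.
Al apfu = 0.46586 × 2.18327 = 1.017.

1.017 Al apfu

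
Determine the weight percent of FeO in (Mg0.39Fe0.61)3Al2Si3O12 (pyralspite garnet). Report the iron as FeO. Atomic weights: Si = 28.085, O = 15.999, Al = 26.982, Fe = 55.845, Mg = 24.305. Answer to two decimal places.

Formula mass = 460.840 g/mol.
1.83 Fe → 1.8300 mol FeO per formula unit; M(FeO) = 71.844, so FeO mass = 131.475 g.
131.475/460.840 × 100 = 28.53 wt%.

28.53 wt%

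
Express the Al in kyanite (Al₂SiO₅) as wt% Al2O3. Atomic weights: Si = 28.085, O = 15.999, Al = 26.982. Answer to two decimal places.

M(Al₂SiO₅) = 162.044 g/mol; M(Al2O3) = 101.961 g/mol.
Moles Al2O3 per formula unit = 2 Al ÷ 2 = 1.0000.
Al2O3 fraction = (1.0000 × 101.961) / 162.044 = 101.961/162.044 = 0.6292.

62.92 wt%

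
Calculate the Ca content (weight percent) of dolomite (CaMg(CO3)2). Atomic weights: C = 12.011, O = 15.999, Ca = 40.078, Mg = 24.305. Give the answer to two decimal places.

21.73 weight percent

Formula mass = 1·40.078 + 1·24.305 + 2·12.011 + 6·15.999 = 184.399 g/mol, of which 40.078 g is Ca.
So Ca makes up 40.078/184.399 = 0.2173 of the mass, i.e. 21.73%.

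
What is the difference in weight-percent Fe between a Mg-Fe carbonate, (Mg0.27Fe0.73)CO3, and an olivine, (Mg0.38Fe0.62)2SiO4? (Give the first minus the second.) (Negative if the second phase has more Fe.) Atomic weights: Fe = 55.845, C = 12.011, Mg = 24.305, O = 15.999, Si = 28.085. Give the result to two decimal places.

M((Mg0.27Fe0.73)CO3) = 107.337 g/mol, so wt% Fe = 40.767/107.337 × 100 = 37.98%.
M((Mg0.38Fe0.62)2SiO4) = 179.801 g/mol, so wt% Fe = 69.248/179.801 × 100 = 38.51%.
37.98 − 38.51 = -0.53 pp.

-0.53 percentage points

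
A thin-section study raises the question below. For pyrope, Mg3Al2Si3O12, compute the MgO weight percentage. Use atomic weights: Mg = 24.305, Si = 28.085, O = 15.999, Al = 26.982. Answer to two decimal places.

Formula mass = 403.122 g/mol.
3 Mg → 3.0000 mol MgO per formula unit; M(MgO) = 40.304, so MgO mass = 120.912 g.
120.912/403.122 × 100 = 29.99 wt%.

29.99 wt%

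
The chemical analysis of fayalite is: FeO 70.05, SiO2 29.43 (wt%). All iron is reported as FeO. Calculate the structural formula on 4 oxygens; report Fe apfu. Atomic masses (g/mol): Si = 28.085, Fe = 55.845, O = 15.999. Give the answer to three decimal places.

1.995 Fe apfu

FeO: 70.05/71.844 = 0.97503 mol → 0.97503 mol Fe, 0.97503 mol O.
SiO2: 29.43/60.083 = 0.48982 mol → 0.48982 mol Si, 0.97964 mol O.
Total oxygen = 1.95467 mol. Normalization factor = 4/1.95467 = 2.04638.
Fe per 4 O = 0.97503 × 2.04638 = 1.995.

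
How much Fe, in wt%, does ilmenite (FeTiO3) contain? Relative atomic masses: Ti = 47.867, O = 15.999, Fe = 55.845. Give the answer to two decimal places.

36.81 wt%

M(FeTiO3) = 151.709 g/mol.
Fe contributes 1 × 55.845 = 55.845 g per mole.
55.845/151.709 = 0.3681 → 36.81%.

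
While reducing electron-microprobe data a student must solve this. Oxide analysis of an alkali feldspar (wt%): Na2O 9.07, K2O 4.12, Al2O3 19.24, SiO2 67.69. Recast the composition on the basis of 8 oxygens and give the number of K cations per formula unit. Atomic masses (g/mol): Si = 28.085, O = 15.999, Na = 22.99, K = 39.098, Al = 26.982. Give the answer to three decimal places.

Na2O (M=61.979): mol = 0.14634; Na = 0.29268, O = 0.14634.
K2O (M=94.195): mol = 0.04374; K = 0.08748, O = 0.04374.
Al2O3 (M=101.961): mol = 0.18870; Al = 0.37740, O = 0.56610.
SiO2 (M=60.083): mol = 1.12661; Si = 1.12661, O = 2.25322.
ΣO = 3.00940; factor = 8/ΣO = 2.65834.
K apfu = 0.08748 × 2.65834 = 0.233.

0.233 K apfu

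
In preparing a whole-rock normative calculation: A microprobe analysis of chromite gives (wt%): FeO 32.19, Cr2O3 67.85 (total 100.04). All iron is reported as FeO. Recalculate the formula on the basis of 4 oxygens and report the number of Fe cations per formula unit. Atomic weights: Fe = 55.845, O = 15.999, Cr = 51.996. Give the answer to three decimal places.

32.19 wt% FeO ÷ 71.844 g/mol = 0.44805 mol, giving 0.44805 Fe and 0.44805 O.
67.85 wt% Cr2O3 ÷ 151.989 g/mol = 0.44641 mol, giving 0.89282 Cr and 1.33923 O.
Oxygen sums to 1.78728; scaling by 4/1.78728 = 2.23804 puts the formula on 4 O.
Fe: 0.44805 × 2.23804 = 1.003 atoms per formula unit.

1.003 Fe apfu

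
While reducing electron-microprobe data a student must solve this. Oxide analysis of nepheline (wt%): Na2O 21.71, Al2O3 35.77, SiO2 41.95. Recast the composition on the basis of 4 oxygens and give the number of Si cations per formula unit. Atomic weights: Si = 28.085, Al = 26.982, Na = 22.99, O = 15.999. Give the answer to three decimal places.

Na2O (M=61.979): mol = 0.35028; Na = 0.70056, O = 0.35028.
Al2O3 (M=101.961): mol = 0.35082; Al = 0.70164, O = 1.05246.
SiO2 (M=60.083): mol = 0.69820; Si = 0.69820, O = 1.39640.
ΣO = 2.79914; factor = 4/ΣO = 1.42901.
Si apfu = 0.69820 × 1.42901 = 0.998.

0.998 Si apfu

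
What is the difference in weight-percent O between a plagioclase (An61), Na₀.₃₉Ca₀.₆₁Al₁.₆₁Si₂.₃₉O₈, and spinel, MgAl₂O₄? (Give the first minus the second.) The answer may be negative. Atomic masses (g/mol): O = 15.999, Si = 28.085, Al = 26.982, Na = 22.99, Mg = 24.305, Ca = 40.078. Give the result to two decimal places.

2.08 percentage points

O in Na₀.₃₉Ca₀.₆₁Al₁.₆₁Si₂.₃₉O₈: molar mass 271.970 g/mol; 8×15.999 = 127.992 g → 47.06 wt%.
O in MgAl₂O₄: molar mass 142.265 g/mol; 4×15.999 = 63.996 g → 44.98 wt%.
Difference = 47.06 − 44.98 = 2.08 percentage points.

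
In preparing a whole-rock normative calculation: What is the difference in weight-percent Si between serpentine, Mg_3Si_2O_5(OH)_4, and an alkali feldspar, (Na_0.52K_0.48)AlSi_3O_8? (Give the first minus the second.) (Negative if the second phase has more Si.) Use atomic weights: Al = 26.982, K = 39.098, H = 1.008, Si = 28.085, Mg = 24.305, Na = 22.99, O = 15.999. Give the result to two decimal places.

-10.94 percentage points

First mineral: 56.170 g Si in 277.108 g formula = 20.27 wt% Si.
Second mineral: 84.255 g Si in 269.951 g formula = 31.21 wt% Si.
20.27% − 31.21% gives a difference of -10.94 percentage points.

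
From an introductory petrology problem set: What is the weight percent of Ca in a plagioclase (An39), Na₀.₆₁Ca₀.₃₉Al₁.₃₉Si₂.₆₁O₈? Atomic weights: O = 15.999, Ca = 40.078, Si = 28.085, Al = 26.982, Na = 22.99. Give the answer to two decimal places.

5.82 wt%

Formula mass = 0.61×22.99 + 0.39×40.078 + 1.39×26.982 + 2.61×28.085 + 8×15.999 = 268.453 g/mol, of which 15.630 g is Ca.
So Ca makes up 15.630/268.453 = 0.0582 of the mass, i.e. 5.82%.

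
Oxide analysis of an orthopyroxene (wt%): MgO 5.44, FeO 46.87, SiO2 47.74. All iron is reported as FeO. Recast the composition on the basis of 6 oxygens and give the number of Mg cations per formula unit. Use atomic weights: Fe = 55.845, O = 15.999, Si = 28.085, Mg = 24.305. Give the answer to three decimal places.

MgO: 5.44/40.304 = 0.13497 mol → 0.13497 mol Mg, 0.13497 mol O.
FeO: 46.87/71.844 = 0.65239 mol → 0.65239 mol Fe, 0.65239 mol O.
SiO2: 47.74/60.083 = 0.79457 mol → 0.79457 mol Si, 1.58914 mol O.
Total oxygen = 2.37650 mol. Normalization factor = 6/2.37650 = 2.52472.
Mg per 6 O = 0.13497 × 2.52472 = 0.341.

0.341 Mg apfu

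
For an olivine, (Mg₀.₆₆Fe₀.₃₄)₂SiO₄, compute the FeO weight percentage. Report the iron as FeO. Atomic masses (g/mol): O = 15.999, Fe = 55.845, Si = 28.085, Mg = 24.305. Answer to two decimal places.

Formula mass = 162.138 g/mol.
0.68 Fe → 0.6800 mol FeO per formula unit; M(FeO) = 71.844, so FeO mass = 48.854 g.
48.854/162.138 × 100 = 30.13 wt%.

30.13 wt%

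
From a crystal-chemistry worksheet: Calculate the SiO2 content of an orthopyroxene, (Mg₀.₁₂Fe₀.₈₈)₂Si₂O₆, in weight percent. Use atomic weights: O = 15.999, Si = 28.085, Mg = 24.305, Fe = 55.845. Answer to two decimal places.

Formula mass = 256.284 g/mol.
2 Si → 2.0000 mol SiO2 per formula unit; M(SiO2) = 60.083, so SiO2 mass = 120.166 g.
120.166/256.284 × 100 = 46.89 wt%.

46.89 wt%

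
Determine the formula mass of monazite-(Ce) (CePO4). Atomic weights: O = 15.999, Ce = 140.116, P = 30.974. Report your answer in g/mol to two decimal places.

The formula mass is the sum 1(140.116) + 1(30.974) + 4(15.999).

235.09 g/mol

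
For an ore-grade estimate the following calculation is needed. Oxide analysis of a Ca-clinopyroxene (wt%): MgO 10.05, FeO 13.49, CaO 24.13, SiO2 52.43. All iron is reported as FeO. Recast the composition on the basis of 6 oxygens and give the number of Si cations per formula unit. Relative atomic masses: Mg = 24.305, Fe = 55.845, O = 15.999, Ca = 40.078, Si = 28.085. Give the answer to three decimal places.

2.004 Si apfu

MgO (M=40.304): mol = 0.24935; Mg = 0.24935, O = 0.24935.
FeO (M=71.844): mol = 0.18777; Fe = 0.18777, O = 0.18777.
CaO (M=56.077): mol = 0.43030; Ca = 0.43030, O = 0.43030.
SiO2 (M=60.083): mol = 0.87263; Si = 0.87263, O = 1.74526.
ΣO = 2.61268; factor = 6/ΣO = 2.29649.
Si apfu = 0.87263 × 2.29649 = 2.004.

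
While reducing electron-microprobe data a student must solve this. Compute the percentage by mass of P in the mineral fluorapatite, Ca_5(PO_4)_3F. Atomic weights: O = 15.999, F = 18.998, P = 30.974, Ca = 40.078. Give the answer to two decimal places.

Formula mass = 5*40.078 + 3*30.974 + 12*15.999 + 1*18.998 = 504.298 g/mol, of which 92.922 g is P.
So P makes up 92.922/504.298 = 0.1843 of the mass, i.e. 18.43%.

18.43 mass %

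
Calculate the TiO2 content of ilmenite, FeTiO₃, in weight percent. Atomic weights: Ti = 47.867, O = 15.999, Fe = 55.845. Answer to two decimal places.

Formula mass = 151.709 g/mol.
1 Ti → 1.0000 mol TiO2 per formula unit; M(TiO2) = 79.865, so TiO2 mass = 79.865 g.
79.865/151.709 × 100 = 52.64 wt%.

52.64 wt%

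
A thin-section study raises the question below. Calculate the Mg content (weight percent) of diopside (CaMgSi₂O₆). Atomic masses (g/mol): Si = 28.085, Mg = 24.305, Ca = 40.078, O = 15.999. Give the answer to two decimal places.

11.22 weight percent

Formula mass = 1·40.078 + 1·24.305 + 2·28.085 + 6·15.999 = 216.547 g/mol, of which 24.305 g is Mg.
So Mg makes up 24.305/216.547 = 0.1122 of the mass, i.e. 11.22%.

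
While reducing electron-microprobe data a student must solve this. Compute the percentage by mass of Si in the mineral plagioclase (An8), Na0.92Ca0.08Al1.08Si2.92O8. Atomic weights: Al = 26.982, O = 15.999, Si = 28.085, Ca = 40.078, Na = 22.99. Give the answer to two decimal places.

31.12 weight percent

Molar mass of Na0.92Ca0.08Al1.08Si2.92O8: 0.92*22.99 + 0.08*40.078 + 1.08*26.982 + 2.92*28.085 + 8*15.999 = 263.498 g/mol.
Mass of Si per formula unit: 2.92 × 28.085 = 82.008 g.
Weight fraction Si = 82.008 / 263.498 = 0.3112.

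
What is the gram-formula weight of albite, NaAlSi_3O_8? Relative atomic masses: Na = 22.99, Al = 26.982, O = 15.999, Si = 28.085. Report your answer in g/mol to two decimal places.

262.22 g/mol

The formula mass is the sum 1(22.99) + 1(26.982) + 3(28.085) + 8(15.999).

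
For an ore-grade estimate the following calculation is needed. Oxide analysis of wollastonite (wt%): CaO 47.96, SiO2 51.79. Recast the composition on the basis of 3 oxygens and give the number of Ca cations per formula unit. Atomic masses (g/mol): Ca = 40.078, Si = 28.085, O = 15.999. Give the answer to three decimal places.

CaO: 47.96/56.077 = 0.85525 mol → 0.85525 mol Ca, 0.85525 mol O.
SiO2: 51.79/60.083 = 0.86197 mol → 0.86197 mol Si, 1.72394 mol O.
Total oxygen = 2.57919 mol. Normalization factor = 3/2.57919 = 1.16316.
Ca per 3 O = 0.85525 × 1.16316 = 0.995.

0.995 Ca apfu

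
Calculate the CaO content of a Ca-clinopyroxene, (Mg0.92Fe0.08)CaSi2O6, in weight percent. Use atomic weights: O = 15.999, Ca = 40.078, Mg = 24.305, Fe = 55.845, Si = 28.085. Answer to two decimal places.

Molar mass of (Mg0.92Fe0.08)CaSi2O6 = 0.92*24.305 + 0.08*55.845 + 1*40.078 + 2*28.085 + 6*15.999 = 219.070 g/mol.
Each formula unit contains 1 Ca, equivalent to 1/1 = 1.0000 mol CaO.
M(CaO) = 1×40.078 + 1×15.999 = 56.077 g/mol.
Mass of CaO per formula unit = 1.0000 × 56.077 = 56.077 g.
CaO wt% = 56.077 / 219.070 × 100 = 25.60%.

25.60 wt%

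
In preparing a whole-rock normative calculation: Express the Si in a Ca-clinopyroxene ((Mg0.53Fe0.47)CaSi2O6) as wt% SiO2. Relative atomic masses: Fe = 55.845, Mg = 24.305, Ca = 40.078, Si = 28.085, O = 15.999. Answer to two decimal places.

51.94 wt%

M((Mg0.53Fe0.47)CaSi2O6) = 231.371 g/mol; M(SiO2) = 60.083 g/mol.
Moles SiO2 per formula unit = 2 Si ÷ 1 = 2.0000.
SiO2 fraction = (2.0000 × 60.083) / 231.371 = 120.166/231.371 = 0.5194.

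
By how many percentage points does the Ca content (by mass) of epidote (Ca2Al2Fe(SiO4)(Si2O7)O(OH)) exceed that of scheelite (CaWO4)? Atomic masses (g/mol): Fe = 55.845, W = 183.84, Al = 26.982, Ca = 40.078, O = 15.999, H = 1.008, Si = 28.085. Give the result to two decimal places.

First mineral: 80.156 g Ca in 483.215 g formula = 16.59 wt% Ca.
Second mineral: 40.078 g Ca in 287.914 g formula = 13.92 wt% Ca.
16.59% − 13.92% gives a difference of 2.67 percentage points.

2.67 percentage points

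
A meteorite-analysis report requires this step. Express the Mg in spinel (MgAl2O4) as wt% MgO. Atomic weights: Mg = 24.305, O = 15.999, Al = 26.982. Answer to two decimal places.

M(MgAl2O4) = 142.265 g/mol; M(MgO) = 40.304 g/mol.
Moles MgO per formula unit = 1 Mg ÷ 1 = 1.0000.
MgO fraction = (1.0000 × 40.304) / 142.265 = 40.304/142.265 = 0.2833.

28.33 wt%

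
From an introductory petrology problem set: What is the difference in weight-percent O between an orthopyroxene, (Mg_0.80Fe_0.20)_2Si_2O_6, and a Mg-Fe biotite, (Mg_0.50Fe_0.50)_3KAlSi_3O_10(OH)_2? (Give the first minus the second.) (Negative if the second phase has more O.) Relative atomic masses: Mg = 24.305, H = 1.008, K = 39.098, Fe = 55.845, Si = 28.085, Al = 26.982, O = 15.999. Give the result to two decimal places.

3.66 percentage points

O in (Mg_0.80Fe_0.20)_2Si_2O_6: molar mass 213.390 g/mol; 6×15.999 = 95.994 g → 44.99 wt%.
O in (Mg_0.50Fe_0.50)_3KAlSi_3O_10(OH)_2: molar mass 464.564 g/mol; 12×15.999 = 191.988 g → 41.33 wt%.
Difference = 44.99 − 41.33 = 3.66 percentage points.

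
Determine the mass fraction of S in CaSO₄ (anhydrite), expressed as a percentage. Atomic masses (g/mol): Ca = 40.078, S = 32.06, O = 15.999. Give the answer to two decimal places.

23.55 wt%

Molar mass of CaSO₄: 1×40.078 + 1×32.06 + 4×15.999 = 136.134 g/mol.
Mass of S per formula unit: 1 × 32.06 = 32.060 g.
Weight fraction S = 32.060 / 136.134 = 0.2355.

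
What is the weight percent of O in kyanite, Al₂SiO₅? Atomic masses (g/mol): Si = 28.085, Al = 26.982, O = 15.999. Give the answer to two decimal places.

49.37 wt%

M(Al₂SiO₅) = 162.044 g/mol.
O contributes 5 × 15.999 = 79.995 g per mole.
79.995/162.044 = 0.4937 → 49.37%.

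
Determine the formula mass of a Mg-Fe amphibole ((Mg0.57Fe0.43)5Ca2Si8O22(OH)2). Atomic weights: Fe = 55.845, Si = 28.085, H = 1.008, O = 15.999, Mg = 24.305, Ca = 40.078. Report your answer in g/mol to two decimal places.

The formula mass is the sum 2.85(24.305) + 2.15(55.845) + 2(40.078) + 8(28.085) + 24(15.999) + 2(1.008).

880.16 g/mol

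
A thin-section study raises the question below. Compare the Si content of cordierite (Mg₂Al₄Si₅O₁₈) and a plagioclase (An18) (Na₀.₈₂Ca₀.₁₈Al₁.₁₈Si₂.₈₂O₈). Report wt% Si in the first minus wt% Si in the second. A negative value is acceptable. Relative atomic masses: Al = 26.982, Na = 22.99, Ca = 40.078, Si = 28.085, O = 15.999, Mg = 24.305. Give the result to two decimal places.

First mineral: 140.425 g Si in 584.945 g formula = 24.01 wt% Si.
Second mineral: 79.200 g Si in 265.096 g formula = 29.88 wt% Si.
24.01% − 29.88% gives a difference of -5.87 percentage points.

-5.87 percentage points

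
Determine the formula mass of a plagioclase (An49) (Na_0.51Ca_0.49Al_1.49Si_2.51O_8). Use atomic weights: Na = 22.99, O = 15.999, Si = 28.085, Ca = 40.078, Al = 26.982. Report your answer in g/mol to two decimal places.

The formula mass is the sum 0.51*22.99 + 0.49*40.078 + 1.49*26.982 + 2.51*28.085 + 8*15.999.

270.05 g/mol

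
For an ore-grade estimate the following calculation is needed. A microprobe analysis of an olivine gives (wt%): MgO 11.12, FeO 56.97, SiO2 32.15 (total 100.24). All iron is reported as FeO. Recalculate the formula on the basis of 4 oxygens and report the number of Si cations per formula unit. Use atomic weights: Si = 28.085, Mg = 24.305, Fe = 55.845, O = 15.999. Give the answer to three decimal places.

1.001 Si apfu

11.12 wt% MgO ÷ 40.304 g/mol = 0.27590 mol, giving 0.27590 Mg and 0.27590 O.
56.97 wt% FeO ÷ 71.844 g/mol = 0.79297 mol, giving 0.79297 Fe and 0.79297 O.
32.15 wt% SiO2 ÷ 60.083 g/mol = 0.53509 mol, giving 0.53509 Si and 1.07018 O.
Oxygen sums to 2.13905; scaling by 4/2.13905 = 1.86999 puts the formula on 4 O.
Si: 0.53509 × 1.86999 = 1.001 atoms per formula unit.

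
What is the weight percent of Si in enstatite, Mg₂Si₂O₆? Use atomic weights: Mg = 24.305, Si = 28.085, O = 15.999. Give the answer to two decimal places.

Molar mass of Mg₂Si₂O₆: 2×24.305 + 2×28.085 + 6×15.999 = 200.774 g/mol.
Mass of Si per formula unit: 2 × 28.085 = 56.170 g.
Weight fraction Si = 56.170 / 200.774 = 0.2798.

27.98 wt%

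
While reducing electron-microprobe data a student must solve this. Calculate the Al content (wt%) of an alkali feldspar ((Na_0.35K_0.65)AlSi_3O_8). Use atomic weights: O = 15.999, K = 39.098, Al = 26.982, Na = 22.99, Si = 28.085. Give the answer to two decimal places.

Formula mass = 0.35×22.99 + 0.65×39.098 + 1×26.982 + 3×28.085 + 8×15.999 = 272.689 g/mol, of which 26.982 g is Al.
So Al makes up 26.982/272.689 = 0.0989 of the mass, i.e. 9.89%.

9.89 wt%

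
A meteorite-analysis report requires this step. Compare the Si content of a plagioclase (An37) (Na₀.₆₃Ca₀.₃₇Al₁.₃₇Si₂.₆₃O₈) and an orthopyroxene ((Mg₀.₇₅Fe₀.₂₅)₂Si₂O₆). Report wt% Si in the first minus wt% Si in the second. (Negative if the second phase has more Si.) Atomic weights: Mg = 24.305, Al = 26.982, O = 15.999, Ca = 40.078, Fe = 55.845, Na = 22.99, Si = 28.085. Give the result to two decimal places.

1.61 percentage points

First mineral: 73.864 g Si in 268.133 g formula = 27.55 wt% Si.
Second mineral: 56.170 g Si in 216.544 g formula = 25.94 wt% Si.
27.55% − 25.94% gives a difference of 1.61 percentage points.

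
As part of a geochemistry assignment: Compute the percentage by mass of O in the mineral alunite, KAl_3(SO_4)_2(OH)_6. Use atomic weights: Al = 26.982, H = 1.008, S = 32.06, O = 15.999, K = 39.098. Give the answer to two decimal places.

Molar mass of KAl_3(SO_4)_2(OH)_6: 1*39.098 + 3*26.982 + 2*32.06 + 14*15.999 + 6*1.008 = 414.198 g/mol.
Mass of O per formula unit: 14 × 15.999 = 223.986 g.
Weight fraction O = 223.986 / 414.198 = 0.5408.

54.08 wt%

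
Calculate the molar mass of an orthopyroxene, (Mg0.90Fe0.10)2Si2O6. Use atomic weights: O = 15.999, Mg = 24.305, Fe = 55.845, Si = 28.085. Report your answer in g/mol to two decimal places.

207.08 g/mol

The formula mass is the sum 1.80*24.305 + 0.20*55.845 + 2*28.085 + 6*15.999.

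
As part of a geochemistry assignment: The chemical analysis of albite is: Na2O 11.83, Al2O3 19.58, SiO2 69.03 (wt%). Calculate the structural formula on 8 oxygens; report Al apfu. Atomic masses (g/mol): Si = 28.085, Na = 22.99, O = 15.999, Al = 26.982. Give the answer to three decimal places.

Na2O: 11.83/61.979 = 0.19087 mol → 0.38174 mol Na, 0.19087 mol O.
Al2O3: 19.58/101.961 = 0.19203 mol → 0.38406 mol Al, 0.57609 mol O.
SiO2: 69.03/60.083 = 1.14891 mol → 1.14891 mol Si, 2.29782 mol O.
Total oxygen = 3.06478 mol. Normalization factor = 8/3.06478 = 2.61030.
Al per 8 O = 0.38406 × 2.61030 = 1.003.

1.003 Al apfu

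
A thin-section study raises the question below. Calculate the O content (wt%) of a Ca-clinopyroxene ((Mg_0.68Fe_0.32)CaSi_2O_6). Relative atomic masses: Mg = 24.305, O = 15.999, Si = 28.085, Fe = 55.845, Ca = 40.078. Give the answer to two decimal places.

42.36 wt%

Molar mass of (Mg_0.68Fe_0.32)CaSi_2O_6: 0.68×24.305 + 0.32×55.845 + 1×40.078 + 2×28.085 + 6×15.999 = 226.640 g/mol.
Mass of O per formula unit: 6 × 15.999 = 95.994 g.
Weight fraction O = 95.994 / 226.640 = 0.4236.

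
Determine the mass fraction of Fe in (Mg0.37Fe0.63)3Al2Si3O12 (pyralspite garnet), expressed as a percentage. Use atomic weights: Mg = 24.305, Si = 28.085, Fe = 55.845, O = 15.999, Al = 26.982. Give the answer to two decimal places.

22.81 weight percent

Formula mass = 1.11·24.305 + 1.89·55.845 + 2·26.982 + 3·28.085 + 12·15.999 = 462.733 g/mol, of which 105.547 g is Fe.
So Fe makes up 105.547/462.733 = 0.2281 of the mass, i.e. 22.81%.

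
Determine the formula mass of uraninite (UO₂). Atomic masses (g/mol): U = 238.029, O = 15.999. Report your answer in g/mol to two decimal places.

270.03 g/mol

The formula mass is the sum 1·238.029 + 2·15.999.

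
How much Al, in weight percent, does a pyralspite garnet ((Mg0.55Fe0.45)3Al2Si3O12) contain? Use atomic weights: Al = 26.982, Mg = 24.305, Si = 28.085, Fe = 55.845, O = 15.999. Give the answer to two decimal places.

M((Mg0.55Fe0.45)3Al2Si3O12) = 445.701 g/mol.
Al contributes 2 × 26.982 = 53.964 g per mole.
53.964/445.701 = 0.1211 → 12.11%.

12.11 weight percent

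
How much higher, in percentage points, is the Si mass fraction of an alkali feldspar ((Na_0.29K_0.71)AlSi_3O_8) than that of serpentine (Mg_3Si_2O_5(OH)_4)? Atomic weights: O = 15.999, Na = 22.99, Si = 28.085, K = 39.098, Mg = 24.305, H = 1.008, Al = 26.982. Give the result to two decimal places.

10.52 percentage points

First mineral: 84.255 g Si in 273.656 g formula = 30.79 wt% Si.
Second mineral: 56.170 g Si in 277.108 g formula = 20.27 wt% Si.
30.79% − 20.27% gives a difference of 10.52 percentage points.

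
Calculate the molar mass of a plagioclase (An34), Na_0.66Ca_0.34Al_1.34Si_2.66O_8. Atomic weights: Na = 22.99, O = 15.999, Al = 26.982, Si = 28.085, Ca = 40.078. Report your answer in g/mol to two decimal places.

The formula mass is the sum 0.66×22.99 + 0.34×40.078 + 1.34×26.982 + 2.66×28.085 + 8×15.999.

267.65 g/mol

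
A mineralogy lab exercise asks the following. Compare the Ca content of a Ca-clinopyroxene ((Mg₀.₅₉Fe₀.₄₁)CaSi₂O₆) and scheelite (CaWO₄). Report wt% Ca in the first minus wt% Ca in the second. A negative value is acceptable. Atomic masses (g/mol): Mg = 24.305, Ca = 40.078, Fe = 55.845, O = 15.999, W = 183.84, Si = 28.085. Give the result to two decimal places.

3.54 percentage points

Ca in (Mg₀.₅₉Fe₀.₄₁)CaSi₂O₆: molar mass 229.478 g/mol; 1×40.078 = 40.078 g → 17.46 wt%.
Ca in CaWO₄: molar mass 287.914 g/mol; 1×40.078 = 40.078 g → 13.92 wt%.
Difference = 17.46 − 13.92 = 3.54 percentage points.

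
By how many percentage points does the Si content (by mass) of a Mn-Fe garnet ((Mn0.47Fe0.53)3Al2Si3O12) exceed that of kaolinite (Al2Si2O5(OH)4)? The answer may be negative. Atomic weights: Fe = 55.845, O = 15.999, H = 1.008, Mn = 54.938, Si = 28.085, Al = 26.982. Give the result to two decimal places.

-4.79 percentage points

M((Mn0.47Fe0.53)3Al2Si3O12) = 496.463 g/mol, so wt% Si = 84.255/496.463 × 100 = 16.97%.
M(Al2Si2O5(OH)4) = 258.157 g/mol, so wt% Si = 56.170/258.157 × 100 = 21.76%.
16.97 − 21.76 = -4.79 pp.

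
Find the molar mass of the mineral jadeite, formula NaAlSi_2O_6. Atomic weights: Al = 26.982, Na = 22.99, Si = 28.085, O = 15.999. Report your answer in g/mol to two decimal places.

202.14 g/mol

Na: 1 × 22.99 = 22.9900
Al: 1 × 26.982 = 26.9820
Si: 2 × 28.085 = 56.1700
O: 6 × 15.999 = 95.9940
Summing the contributions gives the formula mass.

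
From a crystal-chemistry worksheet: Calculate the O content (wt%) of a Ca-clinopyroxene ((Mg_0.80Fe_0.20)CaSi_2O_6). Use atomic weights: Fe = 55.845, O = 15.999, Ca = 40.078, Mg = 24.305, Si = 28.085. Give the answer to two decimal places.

Formula mass = 0.80*24.305 + 0.20*55.845 + 1*40.078 + 2*28.085 + 6*15.999 = 222.855 g/mol, of which 95.994 g is O.
So O makes up 95.994/222.855 = 0.4307 of the mass, i.e. 43.07%.

43.07 wt%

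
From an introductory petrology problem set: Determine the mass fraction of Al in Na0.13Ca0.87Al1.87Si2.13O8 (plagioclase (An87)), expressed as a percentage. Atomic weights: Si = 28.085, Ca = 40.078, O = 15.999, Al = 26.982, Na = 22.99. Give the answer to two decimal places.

Molar mass of Na0.13Ca0.87Al1.87Si2.13O8: 0.13×22.99 + 0.87×40.078 + 1.87×26.982 + 2.13×28.085 + 8×15.999 = 276.126 g/mol.
Mass of Al per formula unit: 1.87 × 26.982 = 50.456 g.
Weight fraction Al = 50.456 / 276.126 = 0.1827.

18.27 mass %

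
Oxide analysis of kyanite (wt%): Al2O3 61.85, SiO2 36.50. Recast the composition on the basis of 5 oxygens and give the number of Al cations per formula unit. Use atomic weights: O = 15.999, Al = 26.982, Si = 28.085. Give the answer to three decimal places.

61.85 wt% Al2O3 ÷ 101.961 g/mol = 0.60660 mol, giving 1.21320 Al and 1.81980 O.
36.50 wt% SiO2 ÷ 60.083 g/mol = 0.60749 mol, giving 0.60749 Si and 1.21498 O.
Oxygen sums to 3.03478; scaling by 5/3.03478 = 1.64757 puts the formula on 5 O.
Al: 1.21320 × 1.64757 = 1.999 atoms per formula unit.

1.999 Al apfu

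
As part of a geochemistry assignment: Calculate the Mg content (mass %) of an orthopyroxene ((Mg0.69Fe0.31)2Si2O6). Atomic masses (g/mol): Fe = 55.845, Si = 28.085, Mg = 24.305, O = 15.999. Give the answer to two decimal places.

M((Mg0.69Fe0.31)2Si2O6) = 220.329 g/mol.
Mg contributes 1.38 × 24.305 = 33.541 g per mole.
33.541/220.329 = 0.1522 → 15.22%.

15.22 mass %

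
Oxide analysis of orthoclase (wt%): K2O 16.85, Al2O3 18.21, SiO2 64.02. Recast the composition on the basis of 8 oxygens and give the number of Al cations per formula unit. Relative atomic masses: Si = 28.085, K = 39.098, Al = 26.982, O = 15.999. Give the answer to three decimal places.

K2O: 16.85/94.195 = 0.17888 mol → 0.35776 mol K, 0.17888 mol O.
Al2O3: 18.21/101.961 = 0.17860 mol → 0.35720 mol Al, 0.53580 mol O.
SiO2: 64.02/60.083 = 1.06553 mol → 1.06553 mol Si, 2.13106 mol O.
Total oxygen = 2.84574 mol. Normalization factor = 8/2.84574 = 2.81122.
Al per 8 O = 0.35720 × 2.81122 = 1.004.

1.004 Al apfu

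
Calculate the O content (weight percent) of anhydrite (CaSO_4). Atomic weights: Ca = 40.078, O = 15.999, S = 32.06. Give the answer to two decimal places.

Molar mass of CaSO_4: 1*40.078 + 1*32.06 + 4*15.999 = 136.134 g/mol.
Mass of O per formula unit: 4 × 15.999 = 63.996 g.
Weight fraction O = 63.996 / 136.134 = 0.4701.

47.01 weight percent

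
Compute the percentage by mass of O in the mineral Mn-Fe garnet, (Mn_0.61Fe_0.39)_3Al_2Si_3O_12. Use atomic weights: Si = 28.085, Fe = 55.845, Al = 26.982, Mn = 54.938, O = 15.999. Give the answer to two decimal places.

38.70 wt%

Molar mass of (Mn_0.61Fe_0.39)_3Al_2Si_3O_12: 1.83*54.938 + 1.17*55.845 + 2*26.982 + 3*28.085 + 12*15.999 = 496.082 g/mol.
Mass of O per formula unit: 12 × 15.999 = 191.988 g.
Weight fraction O = 191.988 / 496.082 = 0.3870.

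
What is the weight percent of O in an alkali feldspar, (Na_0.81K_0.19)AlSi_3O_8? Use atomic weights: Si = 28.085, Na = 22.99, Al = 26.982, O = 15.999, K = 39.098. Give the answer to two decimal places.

48.25 mass %

M((Na_0.81K_0.19)AlSi_3O_8) = 265.280 g/mol.
O contributes 8 × 15.999 = 127.992 g per mole.
127.992/265.280 = 0.4825 → 48.25%.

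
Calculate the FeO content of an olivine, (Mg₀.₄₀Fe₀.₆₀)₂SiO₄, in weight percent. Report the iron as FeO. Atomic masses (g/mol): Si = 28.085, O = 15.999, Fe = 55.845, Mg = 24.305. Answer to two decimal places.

Molar mass of (Mg₀.₄₀Fe₀.₆₀)₂SiO₄ = 0.80·24.305 + 1.20·55.845 + 1·28.085 + 4·15.999 = 178.539 g/mol.
Each formula unit contains 1.20 Fe, equivalent to 1.20/1 = 1.2000 mol FeO.
M(FeO) = 1×55.845 + 1×15.999 = 71.844 g/mol.
Mass of FeO per formula unit = 1.2000 × 71.844 = 86.213 g.
FeO wt% = 86.213 / 178.539 × 100 = 48.29%.

48.29 wt%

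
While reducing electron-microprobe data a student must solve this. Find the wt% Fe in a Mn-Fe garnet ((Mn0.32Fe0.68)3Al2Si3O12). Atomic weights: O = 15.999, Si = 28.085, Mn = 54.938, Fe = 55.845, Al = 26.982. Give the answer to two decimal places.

22.93 wt%

Molar mass of (Mn0.32Fe0.68)3Al2Si3O12: 0.96*54.938 + 2.04*55.845 + 2*26.982 + 3*28.085 + 12*15.999 = 496.871 g/mol.
Mass of Fe per formula unit: 2.04 × 55.845 = 113.924 g.
Weight fraction Fe = 113.924 / 496.871 = 0.2293.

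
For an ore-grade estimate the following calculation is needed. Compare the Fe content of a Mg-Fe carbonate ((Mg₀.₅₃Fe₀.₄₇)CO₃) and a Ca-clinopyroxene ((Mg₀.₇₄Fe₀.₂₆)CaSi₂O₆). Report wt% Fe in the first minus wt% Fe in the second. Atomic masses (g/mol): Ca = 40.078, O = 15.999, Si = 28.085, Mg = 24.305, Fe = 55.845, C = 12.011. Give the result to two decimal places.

20.02 percentage points

Fe in (Mg₀.₅₃Fe₀.₄₇)CO₃: molar mass 99.137 g/mol; 0.47×55.845 = 26.247 g → 26.48 wt%.
Fe in (Mg₀.₇₄Fe₀.₂₆)CaSi₂O₆: molar mass 224.747 g/mol; 0.26×55.845 = 14.520 g → 6.46 wt%.
Difference = 26.48 − 6.46 = 20.02 percentage points.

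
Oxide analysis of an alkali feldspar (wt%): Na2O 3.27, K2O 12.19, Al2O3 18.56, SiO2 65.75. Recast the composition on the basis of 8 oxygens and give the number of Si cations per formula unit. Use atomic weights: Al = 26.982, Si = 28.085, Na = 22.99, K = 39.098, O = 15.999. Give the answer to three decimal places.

3.27 wt% Na2O ÷ 61.979 g/mol = 0.05276 mol, giving 0.10552 Na and 0.05276 O.
12.19 wt% K2O ÷ 94.195 g/mol = 0.12941 mol, giving 0.25882 K and 0.12941 O.
18.56 wt% Al2O3 ÷ 101.961 g/mol = 0.18203 mol, giving 0.36406 Al and 0.54609 O.
65.75 wt% SiO2 ÷ 60.083 g/mol = 1.09432 mol, giving 1.09432 Si and 2.18864 O.
Oxygen sums to 2.91690; scaling by 8/2.91690 = 2.74264 puts the formula on 8 O.
Si: 1.09432 × 2.74264 = 3.001 atoms per formula unit.

3.001 Si apfu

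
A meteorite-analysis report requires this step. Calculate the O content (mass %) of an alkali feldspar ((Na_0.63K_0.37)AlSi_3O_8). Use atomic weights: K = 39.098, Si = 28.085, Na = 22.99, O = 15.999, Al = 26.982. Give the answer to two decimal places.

47.73 mass %

Formula mass = 0.63·22.99 + 0.37·39.098 + 1·26.982 + 3·28.085 + 8·15.999 = 268.179 g/mol, of which 127.992 g is O.
So O makes up 127.992/268.179 = 0.4773 of the mass, i.e. 47.73%.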